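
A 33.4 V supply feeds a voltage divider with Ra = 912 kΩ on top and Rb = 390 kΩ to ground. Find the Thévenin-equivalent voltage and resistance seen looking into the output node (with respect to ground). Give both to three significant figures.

V_th is the open-circuit tap voltage: 33.4 × 390/(912 + 390) = 10.0 V.
With the supply zeroed, Ra and Rb appear in parallel from the tap: R_th = Ra‖Rb = (912 × 390)/1302 = 273 kΩ.

V_th = 10.0 V, R_th = 273 kΩ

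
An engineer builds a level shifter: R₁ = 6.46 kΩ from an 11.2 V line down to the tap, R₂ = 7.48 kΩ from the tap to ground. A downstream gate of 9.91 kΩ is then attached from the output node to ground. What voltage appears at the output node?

V_out ≈ 4.45 V

The load sits in parallel with R₂: R₂‖R_L = (7.48 × 9.91) / (7.48 + 9.91) = 4.263 kΩ.
V_out = 11.2 × 4.263 / (6.46 + 4.263) = 11.2 × 4.263/10.72 = 4.45 V.
(Unloaded it would have been 6.01 V.)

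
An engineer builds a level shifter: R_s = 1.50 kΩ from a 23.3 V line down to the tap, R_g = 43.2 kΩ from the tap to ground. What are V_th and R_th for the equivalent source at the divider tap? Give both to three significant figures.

V_th = 22.5 V, R_th = 1.45 kΩ

V_th is the open-circuit tap voltage: 23.3 × 43.2/(1.50 + 43.2) = 22.5 V.
With the supply zeroed, R_s and R_g appear in parallel from the tap: R_th = R_s‖R_g = (1.50 × 43.2)/44.70 = 1.45 kΩ.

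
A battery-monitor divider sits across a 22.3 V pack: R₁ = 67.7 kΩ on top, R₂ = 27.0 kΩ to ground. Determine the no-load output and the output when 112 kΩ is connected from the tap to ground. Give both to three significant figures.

Unloaded: 6.36 V; loaded: 5.42 V

Open-circuit: V = 22.3 × 27.0/(67.7 + 27.0) = 6.36 V.
With the load, R₂ becomes R₂‖R_L = 21.76 kΩ, so V = 22.3 × 21.76/89.46 = 5.42 V.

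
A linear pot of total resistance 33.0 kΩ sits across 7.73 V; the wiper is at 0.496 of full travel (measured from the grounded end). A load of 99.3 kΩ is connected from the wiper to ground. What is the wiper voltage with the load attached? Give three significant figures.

The wiper splits the pot into (1−α)R = 16.63 kΩ above and αR = 16.37 kΩ below.
Lower section ‖ load = 14.05 kΩ.
V_wiper = 7.73 × 14.05/(16.63 + 14.05) = 3.54 V.

V ≈ 3.54 V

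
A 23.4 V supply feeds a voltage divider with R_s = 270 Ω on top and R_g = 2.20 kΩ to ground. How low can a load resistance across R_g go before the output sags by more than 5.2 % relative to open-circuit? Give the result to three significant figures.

Output resistance R_th = R_s‖R_g = (270 × 2200)/2470 = 240.5 Ω.
The fractional drop is R_th/(R_th + R_L); requiring this ≤ 0.0520 gives R_L ≥ R_th(1/0.0520 − 1) = 240.5 × 18.23 = 4.38 kΩ.

R_L(min) ≈ 4.38 kΩ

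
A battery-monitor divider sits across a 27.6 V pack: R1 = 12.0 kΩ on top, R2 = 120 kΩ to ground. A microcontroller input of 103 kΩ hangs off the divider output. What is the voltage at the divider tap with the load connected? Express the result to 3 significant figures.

The load sits in parallel with R2: R2‖R_L = (120 × 103) / (120 + 103) = 55.43 kΩ.
V_out = 27.6 × 55.43 / (12.0 + 55.43) = 27.6 × 55.43/67.43 = 22.7 V.
(Unloaded it would have been 25.1 V.)

V_out ≈ 22.7 V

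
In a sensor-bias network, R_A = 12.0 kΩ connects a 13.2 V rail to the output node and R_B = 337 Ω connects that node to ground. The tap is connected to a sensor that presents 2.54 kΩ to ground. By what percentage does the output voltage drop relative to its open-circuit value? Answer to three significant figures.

Unloaded V = 13.2 × 337/12340 = 0.36057 V.
Loaded: R_B‖R_L = 297.5 Ω, giving V = 13.2 × 297.5/12300 = 0.31936 V.
Drop = (0.36057 − 0.31936) / 0.36057 = 11.4 %.

11.4 %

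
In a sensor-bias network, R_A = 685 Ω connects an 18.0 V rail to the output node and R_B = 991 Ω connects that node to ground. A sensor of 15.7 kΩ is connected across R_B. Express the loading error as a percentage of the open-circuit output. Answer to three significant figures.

The divider's output (Thévenin) resistance is R_A‖R_B = 405.0 Ω.
Fractional drop under load = R_th/(R_th + R_L) = 405.0 / (405.0 + 15700) = 0.02515.
So the output falls by 2.51 %.

2.51 %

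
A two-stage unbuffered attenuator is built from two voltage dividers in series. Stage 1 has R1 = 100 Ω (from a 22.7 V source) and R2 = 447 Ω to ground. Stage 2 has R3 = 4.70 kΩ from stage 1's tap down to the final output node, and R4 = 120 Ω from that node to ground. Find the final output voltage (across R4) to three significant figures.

Stage 2 presents R3+R4 = 4820 Ω as a load on stage 1's tap.
Stage 1's lower leg becomes R2‖(R3+R4) = 409.1 Ω, so V_mid = 22.7 × 409.1/509.1 = 18.24 V.
Stage 2 is itself unloaded: V_out = V_mid × R4/(R3+R4) = 18.24 × 120/4820 = 0.454 V.

V_out ≈ 0.454 V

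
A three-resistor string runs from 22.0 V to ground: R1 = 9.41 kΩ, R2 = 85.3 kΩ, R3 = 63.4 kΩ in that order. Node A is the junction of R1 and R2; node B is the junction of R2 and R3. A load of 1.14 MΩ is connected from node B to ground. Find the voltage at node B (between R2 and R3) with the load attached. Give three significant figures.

At node B, R3 is in parallel with the load: R3‖R_L = 60.06 kΩ.
Below node A the resistance is R2 + (R3‖R_L) = 145.4 kΩ, so V_A = 22.0 × 145.4/154.8 = 20.66 V.
Then V_B = V_A × (R3‖R_L)/(R2 + R3‖R_L) = 20.66 × 60.06/145.4 = 8.54 V.

V ≈ 8.54 V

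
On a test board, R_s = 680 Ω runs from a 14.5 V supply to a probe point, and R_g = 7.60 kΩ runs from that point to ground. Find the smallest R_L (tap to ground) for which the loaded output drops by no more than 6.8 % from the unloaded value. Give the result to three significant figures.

Output resistance R_th = R_s‖R_g = (680 × 7600)/8280 = 624.2 Ω.
The fractional drop is R_th/(R_th + R_L); requiring this ≤ 0.0680 gives R_L ≥ R_th(1/0.0680 − 1) = 624.2 × 13.71 = 8.55 kΩ.

R_L(min) ≈ 8.55 kΩ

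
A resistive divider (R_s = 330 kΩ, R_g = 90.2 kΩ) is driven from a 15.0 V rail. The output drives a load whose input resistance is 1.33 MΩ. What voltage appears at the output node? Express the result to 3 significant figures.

V_out ≈ 3.06 V

The load sits in parallel with R_g: R_g‖R_L = (90.2 × 1330) / (90.2 + 1330) = 84.47 kΩ.
V_out = 15.0 × 84.47 / (330 + 84.47) = 15.0 × 84.47/414.5 = 3.06 V.
(Unloaded it would have been 3.22 V.)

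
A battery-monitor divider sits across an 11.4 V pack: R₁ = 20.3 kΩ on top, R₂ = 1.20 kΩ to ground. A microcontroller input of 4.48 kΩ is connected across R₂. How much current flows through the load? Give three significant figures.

I_L ≈ 0.113 mA

R₂‖R_L = 0.9465 kΩ; V_out = 11.4 × 0.9465/21.25 = 0.5078 V.
I_L = V_out / R_L = 0.5078 / 4.48 kΩ = 0.113 mA.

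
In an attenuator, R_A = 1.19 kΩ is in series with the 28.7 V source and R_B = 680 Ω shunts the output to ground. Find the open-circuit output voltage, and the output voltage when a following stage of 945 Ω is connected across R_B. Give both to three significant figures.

Unloaded: 10.4 V; loaded: 7.16 V

Open-circuit: V = 28.7 × 680/(1190 + 680) = 10.4 V.
With the load, R_B becomes R_B‖R_L = 395.4 Ω, so V = 28.7 × 395.4/1585 = 7.16 V.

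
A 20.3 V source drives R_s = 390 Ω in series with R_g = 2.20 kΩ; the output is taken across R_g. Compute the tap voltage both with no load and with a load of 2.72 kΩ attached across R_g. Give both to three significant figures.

Unloaded: 17.2 V; loaded: 15.4 V

Open-circuit: V = 20.3 × 2200/(390 + 2200) = 17.2 V.
With the load, R_g becomes R_g‖R_L = 1216 Ω, so V = 20.3 × 1216/1606 = 15.4 V.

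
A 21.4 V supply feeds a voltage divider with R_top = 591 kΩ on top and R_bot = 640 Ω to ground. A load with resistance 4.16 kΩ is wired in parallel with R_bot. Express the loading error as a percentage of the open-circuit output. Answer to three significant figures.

13.3 %

The divider's output (Thévenin) resistance is R_top‖R_bot = 639.3 Ω.
Fractional drop under load = R_th/(R_th + R_L) = 639.3 / (639.3 + 4160) = 0.1332.
So the output falls by 13.3 %.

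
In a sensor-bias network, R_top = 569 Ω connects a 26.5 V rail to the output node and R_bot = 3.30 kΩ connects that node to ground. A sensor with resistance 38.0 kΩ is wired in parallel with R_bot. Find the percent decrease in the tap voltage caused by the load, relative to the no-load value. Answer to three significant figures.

1.26 %

The divider's output (Thévenin) resistance is R_top‖R_bot = 485.3 Ω.
Fractional drop under load = R_th/(R_th + R_L) = 485.3 / (485.3 + 38000) = 0.01261.
So the output falls by 1.26 %.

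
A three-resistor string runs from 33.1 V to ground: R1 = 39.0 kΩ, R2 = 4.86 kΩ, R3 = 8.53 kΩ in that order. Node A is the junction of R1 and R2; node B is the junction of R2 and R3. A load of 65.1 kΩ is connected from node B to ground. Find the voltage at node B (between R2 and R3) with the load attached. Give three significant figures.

At node B, R3 is in parallel with the load: R3‖R_L = 7.542 kΩ.
Below node A the resistance is R2 + (R3‖R_L) = 12.40 kΩ, so V_A = 33.1 × 12.40/51.40 = 7.986 V.
Then V_B = V_A × (R3‖R_L)/(R2 + R3‖R_L) = 7.986 × 7.542/12.40 = 4.86 V.

V ≈ 4.86 V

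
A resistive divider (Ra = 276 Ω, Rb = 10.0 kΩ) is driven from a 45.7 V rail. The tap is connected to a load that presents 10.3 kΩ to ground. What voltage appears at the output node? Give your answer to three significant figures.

V_out ≈ 43.3 V

The load sits in parallel with Rb: Rb‖R_L = (10000 × 10300) / (10000 + 10300) = 5074 Ω.
V_out = 45.7 × 5074 / (276 + 5074) = 45.7 × 5074/5350 = 43.3 V.
(Unloaded it would have been 44.5 V.)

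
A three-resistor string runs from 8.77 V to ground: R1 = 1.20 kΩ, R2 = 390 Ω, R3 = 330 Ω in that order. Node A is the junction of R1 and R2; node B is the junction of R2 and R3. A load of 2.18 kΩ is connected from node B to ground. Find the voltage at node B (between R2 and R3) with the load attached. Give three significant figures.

At node B, R3 is in parallel with the load: R3‖R_L = 286.6 Ω.
Below node A the resistance is R2 + (R3‖R_L) = 676.6 Ω, so V_A = 8.77 × 676.6/1877 = 3.162 V.
Then V_B = V_A × (R3‖R_L)/(R2 + R3‖R_L) = 3.162 × 286.6/676.6 = 1.34 V.

V ≈ 1.34 V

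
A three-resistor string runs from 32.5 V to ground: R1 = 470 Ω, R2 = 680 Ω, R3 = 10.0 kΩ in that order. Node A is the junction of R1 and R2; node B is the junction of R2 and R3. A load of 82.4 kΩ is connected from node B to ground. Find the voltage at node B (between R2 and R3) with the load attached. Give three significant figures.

V ≈ 28.8 V

At node B, R3 is in parallel with the load: R3‖R_L = 8918 Ω.
Below node A the resistance is R2 + (R3‖R_L) = 9598 Ω, so V_A = 32.5 × 9598/10070 = 30.98 V.
Then V_B = V_A × (R3‖R_L)/(R2 + R3‖R_L) = 30.98 × 8918/9598 = 28.8 V.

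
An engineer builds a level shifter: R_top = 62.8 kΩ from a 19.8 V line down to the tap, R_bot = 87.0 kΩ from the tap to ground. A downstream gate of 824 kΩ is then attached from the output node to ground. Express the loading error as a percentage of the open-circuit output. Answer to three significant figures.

The divider's output (Thévenin) resistance is R_top‖R_bot = 36.47 kΩ.
Fractional drop under load = R_th/(R_th + R_L) = 36.47 / (36.47 + 824) = 0.04239.
So the output falls by 4.24 %.

4.24 %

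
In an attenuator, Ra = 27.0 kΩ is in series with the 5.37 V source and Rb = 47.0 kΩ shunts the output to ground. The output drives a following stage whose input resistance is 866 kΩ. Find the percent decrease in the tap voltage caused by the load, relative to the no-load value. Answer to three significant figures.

1.94 %

The divider's output (Thévenin) resistance is Ra‖Rb = 17.15 kΩ.
Fractional drop under load = R_th/(R_th + R_L) = 17.15 / (17.15 + 866) = 0.01942.
So the output falls by 1.94 %.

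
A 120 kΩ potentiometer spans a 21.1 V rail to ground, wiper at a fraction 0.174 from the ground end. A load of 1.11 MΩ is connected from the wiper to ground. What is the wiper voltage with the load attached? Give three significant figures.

The wiper splits the pot into (1−α)R = 99.12 kΩ above and αR = 20.88 kΩ below.
Lower section ‖ load = 20.49 kΩ.
V_wiper = 21.1 × 20.49/(99.12 + 20.49) = 3.62 V.

V ≈ 3.62 V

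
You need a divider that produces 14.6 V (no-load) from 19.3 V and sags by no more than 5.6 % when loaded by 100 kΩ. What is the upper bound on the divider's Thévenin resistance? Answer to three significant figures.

Loading drop = R_th/(R_th + R_L) ≤ 0.0560, so R_th ≤ R_L · ε/(1−ε) = 100 kΩ × 0.0560/0.9440 = 5.93 kΩ.

R_th ≤ 5.93 kΩ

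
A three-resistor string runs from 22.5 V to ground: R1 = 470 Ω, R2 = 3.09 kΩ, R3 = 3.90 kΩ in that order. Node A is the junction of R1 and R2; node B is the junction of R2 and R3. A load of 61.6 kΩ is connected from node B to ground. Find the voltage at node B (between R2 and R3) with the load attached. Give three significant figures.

V ≈ 11.4 V

At node B, R3 is in parallel with the load: R3‖R_L = 3668 Ω.
Below node A the resistance is R2 + (R3‖R_L) = 6758 Ω, so V_A = 22.5 × 6758/7228 = 21.04 V.
Then V_B = V_A × (R3‖R_L)/(R2 + R3‖R_L) = 21.04 × 3668/6758 = 11.4 V.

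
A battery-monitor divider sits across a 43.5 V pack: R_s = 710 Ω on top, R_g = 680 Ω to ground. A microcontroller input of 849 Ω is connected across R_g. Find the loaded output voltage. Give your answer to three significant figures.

V_out ≈ 15.1 V

The load sits in parallel with R_g: R_g‖R_L = (680 × 849) / (680 + 849) = 377.6 Ω.
V_out = 43.5 × 377.6 / (710 + 377.6) = 43.5 × 377.6/1088 = 15.1 V.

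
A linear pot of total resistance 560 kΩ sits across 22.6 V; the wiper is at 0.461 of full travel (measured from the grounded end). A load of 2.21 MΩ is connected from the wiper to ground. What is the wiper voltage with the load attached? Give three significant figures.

The wiper splits the pot into (1−α)R = 301.8 kΩ above and αR = 258.2 kΩ below.
Lower section ‖ load = 231.2 kΩ.
V_wiper = 22.6 × 231.2/(301.8 + 231.2) = 9.80 V.

V ≈ 9.80 V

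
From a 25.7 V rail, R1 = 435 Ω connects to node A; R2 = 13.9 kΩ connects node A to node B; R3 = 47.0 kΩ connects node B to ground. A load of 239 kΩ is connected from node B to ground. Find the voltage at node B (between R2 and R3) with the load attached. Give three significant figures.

V ≈ 18.8 V

At node B, R3 is in parallel with the load: R3‖R_L = 39280 Ω.
Below node A the resistance is R2 + (R3‖R_L) = 53180 Ω, so V_A = 25.7 × 53180/53610 = 25.49 V.
Then V_B = V_A × (R3‖R_L)/(R2 + R3‖R_L) = 25.49 × 39280/53180 = 18.8 V.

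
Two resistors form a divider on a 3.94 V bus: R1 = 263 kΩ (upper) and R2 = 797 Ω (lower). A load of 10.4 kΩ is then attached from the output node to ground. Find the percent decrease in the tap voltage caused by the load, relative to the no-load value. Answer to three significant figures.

The divider's output (Thévenin) resistance is R1‖R2 = 794.6 Ω.
Fractional drop under load = R_th/(R_th + R_L) = 794.6 / (794.6 + 10400) = 0.07098.
So the output falls by 7.10 %.

7.10 %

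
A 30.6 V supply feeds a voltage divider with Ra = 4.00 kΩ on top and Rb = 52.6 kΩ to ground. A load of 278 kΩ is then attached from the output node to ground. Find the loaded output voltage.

V_out ≈ 28.1 V

The load sits in parallel with Rb: Rb‖R_L = (52.6 × 278) / (52.6 + 278) = 44.23 kΩ.
V_out = 30.6 × 44.23 / (4.00 + 44.23) = 30.6 × 44.23/48.23 = 28.1 V.
(Unloaded it would have been 28.4 V.)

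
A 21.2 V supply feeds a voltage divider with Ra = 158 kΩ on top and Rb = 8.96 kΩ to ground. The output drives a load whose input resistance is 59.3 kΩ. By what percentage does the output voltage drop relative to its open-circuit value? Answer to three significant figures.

12.5 %

Unloaded V = 21.2 × 8.96/167.0 = 1.1377 V.
Loaded: Rb‖R_L = 7.784 kΩ, giving V = 21.2 × 7.784/165.8 = 0.99538 V.
Drop = (1.1377 − 0.99538) / 1.1377 = 12.5 %.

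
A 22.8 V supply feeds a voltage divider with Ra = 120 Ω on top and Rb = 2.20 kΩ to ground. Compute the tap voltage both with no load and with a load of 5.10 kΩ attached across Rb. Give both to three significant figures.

Unloaded: 21.6 V; loaded: 21.1 V

Open-circuit: V = 22.8 × 2200/(120 + 2200) = 21.6 V.
With the load, Rb becomes Rb‖R_L = 1537 Ω, so V = 22.8 × 1537/1657 = 21.1 V.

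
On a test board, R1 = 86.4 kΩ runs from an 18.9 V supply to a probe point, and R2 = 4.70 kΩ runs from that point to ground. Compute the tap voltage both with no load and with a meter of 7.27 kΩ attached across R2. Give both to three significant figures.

Unloaded: 0.975 V; loaded: 0.604 V

Open-circuit: V = 18.9 × 4.70/(86.4 + 4.70) = 0.975 V.
With the load, R2 becomes R2‖R_L = 2.855 kΩ, so V = 18.9 × 2.855/89.25 = 0.604 V.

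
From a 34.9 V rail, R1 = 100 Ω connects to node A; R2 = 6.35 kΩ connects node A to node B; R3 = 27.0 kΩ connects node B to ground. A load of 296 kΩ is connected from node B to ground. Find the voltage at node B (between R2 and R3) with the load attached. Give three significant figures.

At node B, R3 is in parallel with the load: R3‖R_L = 24740 Ω.
Below node A the resistance is R2 + (R3‖R_L) = 31090 Ω, so V_A = 34.9 × 31090/31190 = 34.79 V.
Then V_B = V_A × (R3‖R_L)/(R2 + R3‖R_L) = 34.79 × 24740/31090 = 27.7 V.

V ≈ 27.7 V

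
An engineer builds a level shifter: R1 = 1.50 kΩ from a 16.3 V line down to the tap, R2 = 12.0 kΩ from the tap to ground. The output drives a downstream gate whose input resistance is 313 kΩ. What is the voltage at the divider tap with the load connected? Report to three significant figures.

The load sits in parallel with R2: R2‖R_L = (12.0 × 313) / (12.0 + 313) = 11.56 kΩ.
V_out = 16.3 × 11.56 / (1.50 + 11.56) = 16.3 × 11.56/13.06 = 14.4 V.

V_out ≈ 14.4 V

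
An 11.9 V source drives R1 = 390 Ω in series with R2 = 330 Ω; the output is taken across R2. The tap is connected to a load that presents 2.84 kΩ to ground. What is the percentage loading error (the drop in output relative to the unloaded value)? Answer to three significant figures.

5.92 %

The divider's output (Thévenin) resistance is R1‖R2 = 178.8 Ω.
Fractional drop under load = R_th/(R_th + R_L) = 178.8 / (178.8 + 2840) = 0.05921.
So the output falls by 5.92 %.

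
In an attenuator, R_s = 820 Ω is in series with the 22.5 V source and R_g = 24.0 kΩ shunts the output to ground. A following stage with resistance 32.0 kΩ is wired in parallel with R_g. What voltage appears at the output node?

The load sits in parallel with R_g: R_g‖R_L = (24000 × 32000) / (24000 + 32000) = 13710 Ω.
V_out = 22.5 × 13710 / (820 + 13710) = 22.5 × 13710/14530 = 21.2 V.

V_out ≈ 21.2 V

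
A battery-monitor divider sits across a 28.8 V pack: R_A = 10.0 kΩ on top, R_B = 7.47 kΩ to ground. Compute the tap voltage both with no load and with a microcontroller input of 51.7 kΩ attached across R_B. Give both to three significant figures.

Open-circuit: V = 28.8 × 7.47/(10.0 + 7.47) = 12.3 V.
With the load, R_B becomes R_B‖R_L = 6.527 kΩ, so V = 28.8 × 6.527/16.53 = 11.4 V.

Unloaded: 12.3 V; loaded: 11.4 V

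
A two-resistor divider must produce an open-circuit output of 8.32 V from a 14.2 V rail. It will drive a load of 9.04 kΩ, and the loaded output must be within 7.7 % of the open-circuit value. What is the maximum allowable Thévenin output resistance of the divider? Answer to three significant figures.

R_th ≤ 754 Ω

Loading drop = R_th/(R_th + R_L) ≤ 0.0770, so R_th ≤ R_L · ε/(1−ε) = 9.04 kΩ × 0.0770/0.9230 = 754 Ω.
(Any R1, R2 with R2/(R1+R2) = 0.586 and R1‖R2 ≤ 754 Ω will meet the spec.)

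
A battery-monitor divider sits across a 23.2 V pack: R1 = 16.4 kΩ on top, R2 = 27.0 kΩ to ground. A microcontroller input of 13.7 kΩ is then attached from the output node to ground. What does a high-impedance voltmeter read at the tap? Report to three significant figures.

V_out ≈ 8.27 V

The load sits in parallel with R2: R2‖R_L = (27.0 × 13.7) / (27.0 + 13.7) = 9.088 kΩ.
V_out = 23.2 × 9.088 / (16.4 + 9.088) = 23.2 × 9.088/25.49 = 8.27 V.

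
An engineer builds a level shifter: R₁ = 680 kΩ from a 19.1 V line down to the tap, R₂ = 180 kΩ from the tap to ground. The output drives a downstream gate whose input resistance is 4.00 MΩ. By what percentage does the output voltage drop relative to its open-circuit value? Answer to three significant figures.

The divider's output (Thévenin) resistance is R₁‖R₂ = 142.3 kΩ.
Fractional drop under load = R_th/(R_th + R_L) = 142.3 / (142.3 + 4000) = 0.03436.
So the output falls by 3.44 %.

3.44 %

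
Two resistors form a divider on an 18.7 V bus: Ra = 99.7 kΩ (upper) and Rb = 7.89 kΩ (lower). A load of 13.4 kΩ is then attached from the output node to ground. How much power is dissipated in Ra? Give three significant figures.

P ≈ 3.18 mW

Total resistance from the source is Ra + (Rb‖R_L) = 104.7 kΩ, so I = 18.7/104.7 kΩ = 0.1787 mA.
P = I²·Ra = (0.1787 mA)² × 99.7 kΩ = 3.18 mW.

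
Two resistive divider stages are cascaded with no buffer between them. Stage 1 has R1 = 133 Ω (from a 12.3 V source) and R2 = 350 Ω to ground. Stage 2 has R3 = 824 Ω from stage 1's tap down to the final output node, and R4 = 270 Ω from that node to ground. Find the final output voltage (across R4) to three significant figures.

V_out ≈ 2.02 V

Stage 2 presents R3+R4 = 1094 Ω as a load on stage 1's tap.
Stage 1's lower leg becomes R2‖(R3+R4) = 265.2 Ω, so V_mid = 12.3 × 265.2/398.2 = 8.191 V.
Stage 2 is itself unloaded: V_out = V_mid × R4/(R3+R4) = 8.191 × 270/1094 = 2.02 V.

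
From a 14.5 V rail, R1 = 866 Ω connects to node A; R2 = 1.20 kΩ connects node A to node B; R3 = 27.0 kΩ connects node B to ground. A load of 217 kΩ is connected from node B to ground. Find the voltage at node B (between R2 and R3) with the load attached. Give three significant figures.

At node B, R3 is in parallel with the load: R3‖R_L = 24010 Ω.
Below node A the resistance is R2 + (R3‖R_L) = 25210 Ω, so V_A = 14.5 × 25210/26080 = 14.02 V.
Then V_B = V_A × (R3‖R_L)/(R2 + R3‖R_L) = 14.02 × 24010/25210 = 13.4 V.

V ≈ 13.4 V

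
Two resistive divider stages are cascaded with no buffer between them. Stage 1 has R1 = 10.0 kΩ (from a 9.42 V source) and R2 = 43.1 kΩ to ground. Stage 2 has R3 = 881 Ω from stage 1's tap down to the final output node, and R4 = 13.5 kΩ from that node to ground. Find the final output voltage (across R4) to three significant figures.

Stage 2 presents R3+R4 = 14380 Ω as a load on stage 1's tap.
Stage 1's lower leg becomes R2‖(R3+R4) = 10780 Ω, so V_mid = 9.42 × 10780/20780 = 4.887 V.
Stage 2 is itself unloaded: V_out = V_mid × R4/(R3+R4) = 4.887 × 13500/14380 = 4.59 V.

V_out ≈ 4.59 V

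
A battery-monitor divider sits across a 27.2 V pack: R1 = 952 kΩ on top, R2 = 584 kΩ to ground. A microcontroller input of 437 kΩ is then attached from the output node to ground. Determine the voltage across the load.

The load sits in parallel with R2: R2‖R_L = (584 × 437) / (584 + 437) = 250.0 kΩ.
V_out = 27.2 × 250.0 / (952 + 250.0) = 27.2 × 250.0/1202 = 5.66 V.
(Unloaded it would have been 10.3 V.)

V_out ≈ 5.66 V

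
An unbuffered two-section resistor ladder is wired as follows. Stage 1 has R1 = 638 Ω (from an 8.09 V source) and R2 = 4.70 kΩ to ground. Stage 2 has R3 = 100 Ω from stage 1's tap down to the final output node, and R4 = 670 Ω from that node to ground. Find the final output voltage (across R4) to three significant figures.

V_out ≈ 3.58 V

Stage 2 presents R3+R4 = 770.0 Ω as a load on stage 1's tap.
Stage 1's lower leg becomes R2‖(R3+R4) = 661.6 Ω, so V_mid = 8.09 × 661.6/1300 = 4.118 V.
Stage 2 is itself unloaded: V_out = V_mid × R4/(R3+R4) = 4.118 × 670/770.0 = 3.58 V.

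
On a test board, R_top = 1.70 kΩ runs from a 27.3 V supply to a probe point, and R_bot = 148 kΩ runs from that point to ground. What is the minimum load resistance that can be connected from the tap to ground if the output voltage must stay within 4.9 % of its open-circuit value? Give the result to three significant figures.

Output resistance R_th = R_top‖R_bot = (1.70 × 148)/149.7 = 1.681 kΩ.
The fractional drop is R_th/(R_th + R_L); requiring this ≤ 0.0490 gives R_L ≥ R_th(1/0.0490 − 1) = 1.681 × 19.41 = 32.6 kΩ.

R_L(min) ≈ 32.6 kΩ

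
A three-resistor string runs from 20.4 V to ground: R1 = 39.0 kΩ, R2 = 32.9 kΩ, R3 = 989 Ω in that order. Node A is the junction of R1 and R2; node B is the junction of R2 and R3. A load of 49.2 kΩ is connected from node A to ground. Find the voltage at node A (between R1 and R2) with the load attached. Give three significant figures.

Below node A the series string R2+R3 = 33890 Ω sits in parallel with the 49200 Ω load: 20070 Ω.
V_A = 20.4 × 20070/(39000 + 20070) = 6.93 V.

V ≈ 6.93 V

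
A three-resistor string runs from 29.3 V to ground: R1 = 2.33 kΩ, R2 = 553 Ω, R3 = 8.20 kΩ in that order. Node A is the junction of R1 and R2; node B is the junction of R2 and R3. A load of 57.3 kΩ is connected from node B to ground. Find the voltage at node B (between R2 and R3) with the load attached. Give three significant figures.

V ≈ 20.9 V

At node B, R3 is in parallel with the load: R3‖R_L = 7173 Ω.
Below node A the resistance is R2 + (R3‖R_L) = 7726 Ω, so V_A = 29.3 × 7726/10060 = 22.51 V.
Then V_B = V_A × (R3‖R_L)/(R2 + R3‖R_L) = 22.51 × 7173/7726 = 20.9 V.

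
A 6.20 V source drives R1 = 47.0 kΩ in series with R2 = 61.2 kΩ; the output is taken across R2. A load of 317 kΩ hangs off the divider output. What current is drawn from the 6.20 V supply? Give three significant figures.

I ≈ 0.0631 mA

R2‖R_L = 51.30 kΩ, so the source sees R1 + R2‖R_L = 98.30 kΩ.
I = 6.20 V / 98.30 kΩ = 0.0631 mA.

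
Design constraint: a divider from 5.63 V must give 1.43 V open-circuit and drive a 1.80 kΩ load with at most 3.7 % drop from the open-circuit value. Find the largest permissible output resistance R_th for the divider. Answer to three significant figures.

R_th ≤ 69.2 Ω

Loading drop = R_th/(R_th + R_L) ≤ 0.0370, so R_th ≤ R_L · ε/(1−ε) = 1.80 kΩ × 0.0370/0.9630 = 69.2 Ω.
(Any R1, R2 with R2/(R1+R2) = 0.254 and R1‖R2 ≤ 69.2 Ω will meet the spec.)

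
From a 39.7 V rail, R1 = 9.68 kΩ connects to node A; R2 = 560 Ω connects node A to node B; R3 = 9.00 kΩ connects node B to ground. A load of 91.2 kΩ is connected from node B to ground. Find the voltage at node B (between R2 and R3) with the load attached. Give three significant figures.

At node B, R3 is in parallel with the load: R3‖R_L = 8192 Ω.
Below node A the resistance is R2 + (R3‖R_L) = 8752 Ω, so V_A = 39.7 × 8752/18430 = 18.85 V.
Then V_B = V_A × (R3‖R_L)/(R2 + R3‖R_L) = 18.85 × 8192/8752 = 17.6 V.

V ≈ 17.6 V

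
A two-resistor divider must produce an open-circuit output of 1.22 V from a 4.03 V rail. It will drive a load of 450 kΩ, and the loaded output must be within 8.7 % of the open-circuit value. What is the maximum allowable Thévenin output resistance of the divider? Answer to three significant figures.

Loading drop = R_th/(R_th + R_L) ≤ 0.0870, so R_th ≤ R_L · ε/(1−ε) = 450 kΩ × 0.0870/0.9130 = 42.9 kΩ.
(Any R1, R2 with R2/(R1+R2) = 0.303 and R1‖R2 ≤ 42.9 kΩ will meet the spec.)

R_th ≤ 42.9 kΩ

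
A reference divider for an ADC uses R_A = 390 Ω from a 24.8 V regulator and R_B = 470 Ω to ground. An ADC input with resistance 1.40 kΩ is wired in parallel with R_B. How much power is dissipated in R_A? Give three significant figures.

Total resistance from the source is R_A + (R_B‖R_L) = 741.9 Ω, so I = 24.8/741.9 Ω = 33.43 mA.
P = I²·R_A = (33.43 mA)² × 390 Ω = 436 mW.

P ≈ 436 mW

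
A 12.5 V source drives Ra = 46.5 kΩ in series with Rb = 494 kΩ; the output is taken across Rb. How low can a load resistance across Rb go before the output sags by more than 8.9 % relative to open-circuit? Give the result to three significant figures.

R_L(min) ≈ 435 kΩ

Output resistance R_th = Ra‖Rb = (46.5 × 494)/540.5 = 42.50 kΩ.
The fractional drop is R_th/(R_th + R_L); requiring this ≤ 0.0890 gives R_L ≥ R_th(1/0.0890 − 1) = 42.50 × 10.24 = 435 kΩ.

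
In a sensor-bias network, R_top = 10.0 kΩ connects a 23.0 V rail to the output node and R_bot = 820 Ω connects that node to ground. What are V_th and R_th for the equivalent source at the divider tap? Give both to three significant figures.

V_th is the open-circuit tap voltage: 23.0 × 820/(10000 + 820) = 1.74 V.
With the supply zeroed, R_top and R_bot appear in parallel from the tap: R_th = R_top‖R_bot = (10000 × 820)/10820 = 758 Ω.

V_th = 1.74 V, R_th = 758 Ω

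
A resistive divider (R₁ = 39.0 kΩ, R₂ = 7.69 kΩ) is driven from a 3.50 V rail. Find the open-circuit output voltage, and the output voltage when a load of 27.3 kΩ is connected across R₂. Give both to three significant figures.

Open-circuit: V = 3.50 × 7.69/(39.0 + 7.69) = 0.576 V.
With the load, R₂ becomes R₂‖R_L = 6.000 kΩ, so V = 3.50 × 6.000/45.00 = 0.467 V.

Unloaded: 0.576 V; loaded: 0.467 V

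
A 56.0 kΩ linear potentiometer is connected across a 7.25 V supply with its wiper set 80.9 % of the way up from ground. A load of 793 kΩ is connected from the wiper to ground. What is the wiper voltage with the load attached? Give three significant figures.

V ≈ 5.80 V

The wiper splits the pot into (1−α)R = 10.70 kΩ above and αR = 45.30 kΩ below.
Lower section ‖ load = 42.86 kΩ.
V_wiper = 7.25 × 42.86/(10.70 + 42.86) = 5.80 V.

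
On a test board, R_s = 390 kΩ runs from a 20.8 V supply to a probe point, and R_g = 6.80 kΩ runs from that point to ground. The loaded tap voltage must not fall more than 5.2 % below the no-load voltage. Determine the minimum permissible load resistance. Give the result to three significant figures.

R_L(min) ≈ 122 kΩ

Output resistance R_th = R_s‖R_g = (390 × 6.80)/396.8 = 6.683 kΩ.
The fractional drop is R_th/(R_th + R_L); requiring this ≤ 0.0520 gives R_L ≥ R_th(1/0.0520 − 1) = 6.683 × 18.23 = 122 kΩ.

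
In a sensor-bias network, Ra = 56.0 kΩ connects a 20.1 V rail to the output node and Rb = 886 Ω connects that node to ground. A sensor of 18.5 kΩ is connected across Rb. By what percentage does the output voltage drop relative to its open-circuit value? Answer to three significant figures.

The divider's output (Thévenin) resistance is Ra‖Rb = 872.2 Ω.
Fractional drop under load = R_th/(R_th + R_L) = 872.2 / (872.2 + 18500) = 0.04502.
So the output falls by 4.50 %.

4.50 %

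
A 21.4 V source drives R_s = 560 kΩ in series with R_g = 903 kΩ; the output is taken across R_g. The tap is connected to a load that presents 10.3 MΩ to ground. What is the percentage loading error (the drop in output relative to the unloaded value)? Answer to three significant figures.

The divider's output (Thévenin) resistance is R_s‖R_g = 345.6 kΩ.
Fractional drop under load = R_th/(R_th + R_L) = 345.6 / (345.6 + 10300) = 0.03247.
So the output falls by 3.25 %.

3.25 %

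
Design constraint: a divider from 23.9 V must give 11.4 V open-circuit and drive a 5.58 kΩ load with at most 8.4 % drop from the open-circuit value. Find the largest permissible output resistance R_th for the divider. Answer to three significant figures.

Loading drop = R_th/(R_th + R_L) ≤ 0.0840, so R_th ≤ R_L · ε/(1−ε) = 5.58 kΩ × 0.0840/0.9160 = 512 Ω.
(Any R1, R2 with R2/(R1+R2) = 0.477 and R1‖R2 ≤ 512 Ω will meet the spec.)

R_th ≤ 512 Ω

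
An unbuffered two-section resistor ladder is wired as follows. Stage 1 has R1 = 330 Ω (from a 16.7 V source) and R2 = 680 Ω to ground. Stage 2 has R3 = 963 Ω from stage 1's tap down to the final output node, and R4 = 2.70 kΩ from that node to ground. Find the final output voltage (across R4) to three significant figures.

Stage 2 presents R3+R4 = 3663 Ω as a load on stage 1's tap.
Stage 1's lower leg becomes R2‖(R3+R4) = 573.5 Ω, so V_mid = 16.7 × 573.5/903.5 = 10.60 V.
Stage 2 is itself unloaded: V_out = V_mid × R4/(R3+R4) = 10.60 × 2700/3663 = 7.81 V.

V_out ≈ 7.81 V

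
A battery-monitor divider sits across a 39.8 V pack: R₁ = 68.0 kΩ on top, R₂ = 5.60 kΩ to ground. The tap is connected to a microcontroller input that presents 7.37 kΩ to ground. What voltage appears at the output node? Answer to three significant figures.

V_out ≈ 1.78 V

The load sits in parallel with R₂: R₂‖R_L = (5.60 × 7.37) / (5.60 + 7.37) = 3.182 kΩ.
V_out = 39.8 × 3.182 / (68.0 + 3.182) = 39.8 × 3.182/71.18 = 1.78 V.
(Unloaded it would have been 3.03 V.)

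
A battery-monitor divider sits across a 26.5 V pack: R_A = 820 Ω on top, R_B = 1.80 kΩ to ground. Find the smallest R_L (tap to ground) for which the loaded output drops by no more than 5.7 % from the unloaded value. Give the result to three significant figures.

R_L(min) ≈ 9.32 kΩ

Output resistance R_th = R_A‖R_B = (820 × 1800)/2620 = 563.4 Ω.
The fractional drop is R_th/(R_th + R_L); requiring this ≤ 0.0570 gives R_L ≥ R_th(1/0.0570 − 1) = 563.4 × 16.54 = 9.32 kΩ.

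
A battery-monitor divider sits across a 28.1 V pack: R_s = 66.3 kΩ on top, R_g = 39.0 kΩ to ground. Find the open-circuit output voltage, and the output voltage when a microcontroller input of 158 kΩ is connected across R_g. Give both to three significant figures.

Unloaded: 10.4 V; loaded: 9.01 V

Open-circuit: V = 28.1 × 39.0/(66.3 + 39.0) = 10.4 V.
With the load, R_g becomes R_g‖R_L = 31.28 kΩ, so V = 28.1 × 31.28/97.58 = 9.01 V.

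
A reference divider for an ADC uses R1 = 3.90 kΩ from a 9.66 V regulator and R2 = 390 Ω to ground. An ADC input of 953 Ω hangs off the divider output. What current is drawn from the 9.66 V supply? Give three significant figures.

I ≈ 2.31 mA

R2‖R_L = 276.7 Ω, so the source sees R1 + R2‖R_L = 4177 Ω.
I = 9.66 V / 4177 Ω = 2.31 mA.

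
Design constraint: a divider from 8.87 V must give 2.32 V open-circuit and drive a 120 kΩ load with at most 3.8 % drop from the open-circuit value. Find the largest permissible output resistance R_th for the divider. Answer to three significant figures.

Loading drop = R_th/(R_th + R_L) ≤ 0.0380, so R_th ≤ R_L · ε/(1−ε) = 120 kΩ × 0.0380/0.9620 = 4.74 kΩ.
(Any R1, R2 with R2/(R1+R2) = 0.262 and R1‖R2 ≤ 4.74 kΩ will meet the spec.)

R_th ≤ 4.74 kΩ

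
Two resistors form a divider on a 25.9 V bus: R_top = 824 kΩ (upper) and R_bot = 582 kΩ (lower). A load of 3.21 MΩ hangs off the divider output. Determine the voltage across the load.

The load sits in parallel with R_bot: R_bot‖R_L = (582 × 3210) / (582 + 3210) = 492.7 kΩ.
V_out = 25.9 × 492.7 / (824 + 492.7) = 25.9 × 492.7/1317 = 9.69 V.

V_out ≈ 9.69 V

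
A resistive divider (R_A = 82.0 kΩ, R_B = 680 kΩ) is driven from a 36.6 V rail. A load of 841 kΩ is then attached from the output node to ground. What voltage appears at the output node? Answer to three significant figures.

V_out ≈ 30.0 V

The load sits in parallel with R_B: R_B‖R_L = (680 × 841) / (680 + 841) = 376.0 kΩ.
V_out = 36.6 × 376.0 / (82.0 + 376.0) = 36.6 × 376.0/458.0 = 30.0 V.
(Unloaded it would have been 32.7 V.)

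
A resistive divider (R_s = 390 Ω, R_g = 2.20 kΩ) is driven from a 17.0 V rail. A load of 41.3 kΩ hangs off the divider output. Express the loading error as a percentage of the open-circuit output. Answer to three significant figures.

The divider's output (Thévenin) resistance is R_s‖R_g = 331.3 Ω.
Fractional drop under load = R_th/(R_th + R_L) = 331.3 / (331.3 + 41300) = 0.007957.
So the output falls by 0.796 %.

0.796 %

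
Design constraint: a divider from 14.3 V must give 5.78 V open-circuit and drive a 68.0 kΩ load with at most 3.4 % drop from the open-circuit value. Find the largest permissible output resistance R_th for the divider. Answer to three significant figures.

Loading drop = R_th/(R_th + R_L) ≤ 0.0340, so R_th ≤ R_L · ε/(1−ε) = 68.0 kΩ × 0.0340/0.9660 = 2.39 kΩ.

R_th ≤ 2.39 kΩ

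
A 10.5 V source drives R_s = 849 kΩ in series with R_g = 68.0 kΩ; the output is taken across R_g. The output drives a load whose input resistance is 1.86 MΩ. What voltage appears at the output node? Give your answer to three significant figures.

V_out ≈ 0.753 V

The load sits in parallel with R_g: R_g‖R_L = (68.0 × 1860) / (68.0 + 1860) = 65.60 kΩ.
V_out = 10.5 × 65.60 / (849 + 65.60) = 10.5 × 65.60/914.6 = 0.753 V.
(Unloaded it would have been 0.779 V.)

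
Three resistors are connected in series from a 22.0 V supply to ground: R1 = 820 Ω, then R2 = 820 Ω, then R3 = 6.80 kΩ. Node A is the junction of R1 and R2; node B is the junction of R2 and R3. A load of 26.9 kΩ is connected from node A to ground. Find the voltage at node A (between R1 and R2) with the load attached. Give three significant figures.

Below node A the series string R2+R3 = 7620 Ω sits in parallel with the 26900 Ω load: 5938 Ω.
V_A = 22.0 × 5938/(820 + 5938) = 19.3 V.

V ≈ 19.3 V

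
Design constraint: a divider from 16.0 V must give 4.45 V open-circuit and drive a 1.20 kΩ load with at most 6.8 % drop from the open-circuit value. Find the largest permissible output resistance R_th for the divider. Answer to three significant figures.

R_th ≤ 87.6 Ω

Loading drop = R_th/(R_th + R_L) ≤ 0.0680, so R_th ≤ R_L · ε/(1−ε) = 1.20 kΩ × 0.0680/0.9320 = 87.6 Ω.
(Any R1, R2 with R2/(R1+R2) = 0.278 and R1‖R2 ≤ 87.6 Ω will meet the spec.)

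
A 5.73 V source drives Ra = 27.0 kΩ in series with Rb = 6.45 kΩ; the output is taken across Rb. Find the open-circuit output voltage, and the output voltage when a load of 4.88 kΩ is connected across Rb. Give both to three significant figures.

Open-circuit: V = 5.73 × 6.45/(27.0 + 6.45) = 1.10 V.
With the load, Rb becomes Rb‖R_L = 2.778 kΩ, so V = 5.73 × 2.778/29.78 = 0.535 V.

Unloaded: 1.10 V; loaded: 0.535 V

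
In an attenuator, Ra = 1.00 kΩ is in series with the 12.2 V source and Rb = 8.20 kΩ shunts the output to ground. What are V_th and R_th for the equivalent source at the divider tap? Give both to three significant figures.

V_th = 10.9 V, R_th = 891 Ω

V_th is the open-circuit tap voltage: 12.2 × 8.20/(1.00 + 8.20) = 10.9 V.
With the supply zeroed, Ra and Rb appear in parallel from the tap: R_th = Ra‖Rb = (1.00 × 8.20)/9.200 = 891 Ω.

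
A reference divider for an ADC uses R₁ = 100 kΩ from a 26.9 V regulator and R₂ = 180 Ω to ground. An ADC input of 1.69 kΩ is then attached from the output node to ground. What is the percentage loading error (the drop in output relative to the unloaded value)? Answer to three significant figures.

The divider's output (Thévenin) resistance is R₁‖R₂ = 179.7 Ω.
Fractional drop under load = R_th/(R_th + R_L) = 179.7 / (179.7 + 1690) = 0.09610.
So the output falls by 9.61 %.

9.61 %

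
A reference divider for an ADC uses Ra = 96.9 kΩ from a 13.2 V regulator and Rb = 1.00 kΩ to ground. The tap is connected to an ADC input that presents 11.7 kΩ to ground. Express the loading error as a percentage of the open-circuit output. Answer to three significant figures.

The divider's output (Thévenin) resistance is Ra‖Rb = 0.9898 kΩ.
Fractional drop under load = R_th/(R_th + R_L) = 0.9898 / (0.9898 + 11.7) = 0.07800.
So the output falls by 7.80 %.

7.80 %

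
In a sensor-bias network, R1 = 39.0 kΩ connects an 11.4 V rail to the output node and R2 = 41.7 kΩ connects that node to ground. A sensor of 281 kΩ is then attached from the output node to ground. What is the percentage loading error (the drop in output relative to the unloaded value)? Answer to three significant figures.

6.69 %

The divider's output (Thévenin) resistance is R1‖R2 = 20.15 kΩ.
Fractional drop under load = R_th/(R_th + R_L) = 20.15 / (20.15 + 281) = 0.06692.
So the output falls by 6.69 %.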